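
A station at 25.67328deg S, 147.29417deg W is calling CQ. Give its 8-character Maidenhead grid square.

Offset from 180°W / 90°S: lon 32.70583°, lat 64.32672°.
Field: 32.70583/20 → 1 → B, 64.32672/10 → 6 → G; chars BG.
Square: 12.70583/2 → 6, 4.32672/1 → 4; chars 64.
Subsquare: 0.70583/0.0833333 → 8 → i, 0.32672/0.0416667 → 7 → h; chars ih.
Extended square: 0.03916/0.00833333 → 4, 0.03505/0.00416667 → 8; chars 48.

BG64ih48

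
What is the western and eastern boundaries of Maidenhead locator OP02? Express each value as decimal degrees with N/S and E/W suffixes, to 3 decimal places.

Field O=14, P=15: +14·20° lon, +15·10° lat → SW at lon 100°, lat 60°.
Square 0, 2: +0·2° lon, +2·1° lat → SW at lon 100°, lat 62°.
Cell spans 2° lon × 1° lat.
west 100.000° E, east 102.000° E.

100.000° E, 102.000° E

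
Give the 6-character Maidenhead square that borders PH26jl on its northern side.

PH26jm

Latitude subsquare l = 11; +1 → 12 = m.
The longitude characters are unchanged.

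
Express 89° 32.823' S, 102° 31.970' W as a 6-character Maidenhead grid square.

Add 180° to longitude and 90° to latitude: 77.4672, 0.4530.
Field (20°×10°, letters A–R): lon ⌊77.4672/20⌋ = 3 → D; lat ⌊0.4530/10⌋ = 0 → A.
Square (2°×1°, digits 0–9): lon ⌊17.4672/2⌋ = 8; lat ⌊0.4530/1⌋ = 0.
Subsquare (5′×2.5′, letters a–x): lon ⌊1.4672/0.0833333⌋ = 17 → r; lat ⌊0.4530/0.0416667⌋ = 10 → k.

DA80rk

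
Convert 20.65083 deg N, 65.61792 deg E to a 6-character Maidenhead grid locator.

Offset from 180°W / 90°S: lon 245.6179°, lat 110.6508°.
Field (20°×10°, letters A–R): lon ⌊245.6179/20⌋ = 12 → M; lat ⌊110.6508/10⌋ = 11 → L.
Square (2°×1°, digits 0–9): lon ⌊5.6179/2⌋ = 2; lat ⌊0.6508/1⌋ = 0.
Subsquare (5′×2.5′, letters a–x): lon ⌊1.6179/0.0833333⌋ = 19 → t; lat ⌊0.6508/0.0416667⌋ = 15 → p.

ML20tp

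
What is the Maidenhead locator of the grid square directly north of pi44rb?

PI44rc

Latitude subsquare b = 1; +1 → 2 = c.
The longitude characters are unchanged.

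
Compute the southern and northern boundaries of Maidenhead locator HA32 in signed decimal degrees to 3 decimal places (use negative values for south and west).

-88.000, -87.000

Field H=7, A=0: +7·20° lon, +0·10° lat → SW at lon -40°, lat -90°.
Square 3, 2: +3·2° lon, +2·1° lat → SW at lon -34°, lat -88°.
Cell spans 2° lon × 1° lat.
south -88.000, north -87.000.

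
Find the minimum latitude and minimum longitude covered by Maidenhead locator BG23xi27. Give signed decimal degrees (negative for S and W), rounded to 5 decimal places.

Field B=1, G=6: +1·20° lon, +6·10° lat → SW at lon -160°, lat -30°.
Square 2, 3: +2·2° lon, +3·1° lat → SW at lon -156°, lat -27°.
Subsquare x=23, i=8: +23·0.0833333° lon, +8·0.0416667° lat → SW at lon -154.083°, lat -26.6667°.
Extended square 2, 7: +2·0.00833333° lon, +7·0.00416667° lat → SW at lon -154.067°, lat -26.6375°.
latitude -26.63750, longitude -154.06667.

-26.63750, -154.06667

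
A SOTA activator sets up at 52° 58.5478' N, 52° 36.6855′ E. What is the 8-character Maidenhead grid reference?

Offset from 180°W / 90°S: lon 232.61142°, lat 142.97580°.
Field: lon ⌊232.61142/20⌋ = 11 → L; lat ⌊142.97580/10⌋ = 14 → O.
Square: lon ⌊12.61142/2⌋ = 6; lat ⌊2.97580/1⌋ = 2.
Subsquare: lon ⌊0.61142/0.0833333⌋ = 7 → h; lat ⌊0.97580/0.0416667⌋ = 23 → x.
Extended square: lon ⌊0.02809/0.00833333⌋ = 3; lat ⌊0.01746/0.00416667⌋ = 4.

LO62hx34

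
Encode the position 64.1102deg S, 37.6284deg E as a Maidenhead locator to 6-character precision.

KC85tv

Add 180° to longitude and 90° to latitude: 217.6284, 25.8898.
Field (20°×10°, letters A–R): 217.6284/20 → 10 → K, 25.8898/10 → 2 → C; chars KC.
Square (2°×1°, digits 0–9): 17.6284/2 → 8, 5.8898/1 → 5; chars 85.
Subsquare (5′×2.5′, letters a–x): 1.6284/0.0833333 → 19 → t, 0.8898/0.0416667 → 21 → v; chars tv.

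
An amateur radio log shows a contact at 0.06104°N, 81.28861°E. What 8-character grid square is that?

Shift to the Maidenhead origin (180°W, 90°S): lon 261.28861, lat 90.06104.
Field: lon ⌊261.28861/20⌋ = 13 → N; lat ⌊90.06104/10⌋ = 9 → J.
Square: lon ⌊1.28861/2⌋ = 0; lat ⌊0.06104/1⌋ = 0.
Subsquare: lon ⌊1.28861/0.0833333⌋ = 15 → p; lat ⌊0.06104/0.0416667⌋ = 1 → b.
Extended square: lon ⌊0.03861/0.00833333⌋ = 4; lat ⌊0.01937/0.00416667⌋ = 4.

NJ00pb44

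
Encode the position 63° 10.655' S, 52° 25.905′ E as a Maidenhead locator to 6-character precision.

LC66ft

Offset from 180°W / 90°S: lon 232.4317°, lat 26.8224°.
Field: lon ⌊232.4317/20⌋ = 11 → L; lat ⌊26.8224/10⌋ = 2 → C.
Square: lon ⌊12.4317/2⌋ = 6; lat ⌊6.8224/1⌋ = 6.
Subsquare: lon ⌊0.4317/0.0833333⌋ = 5 → f; lat ⌊0.8224/0.0416667⌋ = 19 → t.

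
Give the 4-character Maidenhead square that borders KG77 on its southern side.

Latitude square 7; −1 → 6.
The longitude characters are unchanged.

KG76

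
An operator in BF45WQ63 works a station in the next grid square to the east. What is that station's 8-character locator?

BF45wq73

Longitude extended square 6; +1 → 7.
The latitude characters are unchanged.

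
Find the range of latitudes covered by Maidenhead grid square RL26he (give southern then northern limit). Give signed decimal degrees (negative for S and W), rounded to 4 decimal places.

26.1667, 26.2083

Field R=17, L=11: +17·20° lon, +11·10° lat → SW at lon 160°, lat 20°.
Square 2, 6: +2·2° lon, +6·1° lat → SW at lon 164°, lat 26°.
Subsquare h=7, e=4: +7·0.0833333° lon, +4·0.0416667° lat → SW at lon 164.583°, lat 26.1667°.
Cell spans 0.0833333° lon × 0.0416667° lat.
south 26.1667, north 26.2083.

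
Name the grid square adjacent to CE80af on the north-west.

CE70xg

Longitude subsquare a = 0; −1 → -1, wraps to 23 = x, carry into square.
Longitude square 8; −1 → 7.
Latitude subsquare f = 5; +1 → 6 = g.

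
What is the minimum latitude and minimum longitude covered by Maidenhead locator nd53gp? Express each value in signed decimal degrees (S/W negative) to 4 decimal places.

-56.3750, 90.5000

Field N=13, D=3: +13·20° lon, +3·10° lat → SW at lon 80°, lat -60°.
Square 5, 3: +5·2° lon, +3·1° lat → SW at lon 90°, lat -57°.
Subsquare g=6, p=15: +6·0.0833333° lon, +15·0.0416667° lat → SW at lon 90.5°, lat -56.375°.
latitude -56.3750, longitude 90.5000.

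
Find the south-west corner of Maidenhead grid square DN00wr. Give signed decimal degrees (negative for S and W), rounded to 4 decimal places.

40.7083, -118.1667

Field D=3, N=13: +3·20° lon, +13·10° lat → SW at lon -120°, lat 40°.
Square 0, 0: +0·2° lon, +0·1° lat → SW at lon -120°, lat 40°.
Subsquare w=22, r=17: +22·0.0833333° lon, +17·0.0416667° lat → SW at lon -118.167°, lat 40.7083°.
latitude 40.7083, longitude -118.1667.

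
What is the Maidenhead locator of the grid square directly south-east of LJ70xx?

LJ80aw

Longitude subsquare x = 23; +1 → 24, wraps to 0 = a, carry into square.
Longitude square 7; +1 → 8.
Latitude subsquare x = 23; −1 → 22 = w.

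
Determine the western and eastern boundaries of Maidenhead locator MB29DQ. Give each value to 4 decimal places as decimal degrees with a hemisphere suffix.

Field M=12, B=1: +12·20° lon, +1·10° lat → SW at lon 60°, lat -80°.
Square 2, 9: +2·2° lon, +9·1° lat → SW at lon 64°, lat -71°.
Subsquare d=3, q=16: +3·0.0833333° lon, +16·0.0416667° lat → SW at lon 64.25°, lat -70.3333°.
Cell spans 0.0833333° lon × 0.0416667° lat.
west 64.2500° E, east 64.3333° E.

64.2500° E, 64.3333° E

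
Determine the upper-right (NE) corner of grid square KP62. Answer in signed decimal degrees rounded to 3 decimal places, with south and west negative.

Field K=10, P=15: +10·20° lon, +15·10° lat → SW at lon 20°, lat 60°.
Square 6, 2: +6·2° lon, +2·1° lat → SW at lon 32°, lat 62°.
Cell spans 2° lon × 1° lat. NE corner is SW corner plus one full cell.
latitude 63.000, longitude 34.000.

63.000, 34.000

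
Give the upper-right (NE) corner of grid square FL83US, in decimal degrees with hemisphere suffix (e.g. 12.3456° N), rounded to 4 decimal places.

23.7917° N, 62.2500° W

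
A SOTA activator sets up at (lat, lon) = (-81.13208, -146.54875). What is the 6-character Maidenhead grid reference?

BA68ru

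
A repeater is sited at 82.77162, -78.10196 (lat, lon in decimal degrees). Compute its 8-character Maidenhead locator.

FR02ws75

Add 180° to longitude and 90° to latitude: 101.89804, 172.77162.
Field: 101.89804/20 → 5 → F, 172.77162/10 → 17 → R; chars FR.
Square: 1.89804/2 → 0, 2.77162/1 → 2; chars 02.
Subsquare: 1.89804/0.0833333 → 22 → w, 0.77162/0.0416667 → 18 → s; chars ws.
Extended square: 0.06471/0.00833333 → 7, 0.02162/0.00416667 → 5; chars 75.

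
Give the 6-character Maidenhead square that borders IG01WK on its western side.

IG01vk

Longitude subsquare w = 22; −1 → 21 = v.
The latitude characters are unchanged.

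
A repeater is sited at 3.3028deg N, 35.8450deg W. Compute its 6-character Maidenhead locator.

HJ23bh

Offset from 180°W / 90°S: lon 144.1550°, lat 93.3028°.
Field (20°×10°, letters A–R): 144.1550/20 → 7 → H, 93.3028/10 → 9 → J; chars HJ.
Square (2°×1°, digits 0–9): 4.1550/2 → 2, 3.3028/1 → 3; chars 23.
Subsquare (5′×2.5′, letters a–x): 0.1550/0.0833333 → 1 → b, 0.3028/0.0416667 → 7 → h; chars bh.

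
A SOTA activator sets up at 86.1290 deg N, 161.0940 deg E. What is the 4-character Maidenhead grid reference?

Offset from 180°W / 90°S: lon 341.09°, lat 176.13°.
Field: lon ⌊341.09/20⌋ = 17 → R; lat ⌊176.13/10⌋ = 17 → R.
Square: lon ⌊1.09/2⌋ = 0; lat ⌊6.13/1⌋ = 6.

RR06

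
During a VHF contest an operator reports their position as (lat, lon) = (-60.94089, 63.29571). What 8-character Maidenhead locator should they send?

Add 180° to longitude and 90° to latitude: 243.29571, 29.05911.
Field: 243.29571/20 → 12 → M, 29.05911/10 → 2 → C; chars MC.
Square: 3.29571/2 → 1, 9.05911/1 → 9; chars 19.
Subsquare: 1.29571/0.0833333 → 15 → p, 0.05911/0.0416667 → 1 → b; chars pb.
Extended square: 0.04571/0.00833333 → 5, 0.01744/0.00416667 → 4; chars 54.

MC19pb54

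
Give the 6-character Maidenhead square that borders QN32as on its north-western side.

QN22xt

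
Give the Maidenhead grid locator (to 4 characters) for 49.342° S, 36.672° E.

Offset from 180°W / 90°S: lon 216.67°, lat 40.66°.
Field: lon ⌊216.67/20⌋ = 10 → K; lat ⌊40.66/10⌋ = 4 → E.
Square: lon ⌊16.67/2⌋ = 8; lat ⌊0.66/1⌋ = 0.

KE80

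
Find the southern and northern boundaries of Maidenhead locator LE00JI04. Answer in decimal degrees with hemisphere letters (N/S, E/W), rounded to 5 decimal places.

49.65000° S, 49.64583° S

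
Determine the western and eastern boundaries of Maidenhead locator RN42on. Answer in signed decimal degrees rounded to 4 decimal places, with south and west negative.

169.1667, 169.2500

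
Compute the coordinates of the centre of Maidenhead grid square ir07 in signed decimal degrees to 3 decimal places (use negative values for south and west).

87.500, -19.000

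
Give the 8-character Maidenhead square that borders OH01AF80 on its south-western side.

OH01ae79

Longitude extended square 8; −1 → 7.
Latitude extended square 0; −1 → -1, wraps to 9, carry into subsquare.
Latitude subsquare f = 5; −1 → 4 = e.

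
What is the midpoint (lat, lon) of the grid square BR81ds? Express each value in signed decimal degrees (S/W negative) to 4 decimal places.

81.7708, -143.7083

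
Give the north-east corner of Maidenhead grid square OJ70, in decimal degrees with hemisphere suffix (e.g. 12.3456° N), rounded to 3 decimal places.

Field O=14, J=9: +14·20° lon, +9·10° lat → SW at lon 100°, lat 0°.
Square 7, 0: +7·2° lon, +0·1° lat → SW at lon 114°, lat 0°.
Cell spans 2° lon × 1° lat. NE corner is SW corner plus one full cell.
latitude 1.000° N, longitude 116.000° E.

1.000° N, 116.000° E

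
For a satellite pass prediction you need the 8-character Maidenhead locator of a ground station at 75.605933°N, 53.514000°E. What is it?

Offset from 180°W / 90°S: lon 233.51400°, lat 165.60593°.
Field: 233.51400/20 → 11 → L, 165.60593/10 → 16 → Q; chars LQ.
Square: 13.51400/2 → 6, 5.60593/1 → 5; chars 65.
Subsquare: 1.51400/0.0833333 → 18 → s, 0.60593/0.0416667 → 14 → o; chars so.
Extended square: 0.01400/0.00833333 → 1, 0.02260/0.00416667 → 5; chars 15.

LQ65so15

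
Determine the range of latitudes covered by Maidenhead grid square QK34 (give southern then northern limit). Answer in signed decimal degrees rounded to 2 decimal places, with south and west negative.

Field Q=16, K=10: +16·20° lon, +10·10° lat → SW at lon 140°, lat 10°.
Square 3, 4: +3·2° lon, +4·1° lat → SW at lon 146°, lat 14°.
Cell spans 2° lon × 1° lat.
south 14.00, north 15.00.

14.00, 15.00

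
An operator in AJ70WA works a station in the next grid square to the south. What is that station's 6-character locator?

Latitude subsquare a = 0; −1 → -1, wraps to 23 = x, carry into square.
Latitude square 0; −1 → -1, wraps to 9, carry into field.
Latitude field J = 9; −1 → 8 = I.
The longitude characters are unchanged.

AI79wx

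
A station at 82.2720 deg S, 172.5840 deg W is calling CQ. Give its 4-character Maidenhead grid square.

AA37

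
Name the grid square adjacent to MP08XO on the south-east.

Longitude subsquare x = 23; +1 → 24, wraps to 0 = a, carry into square.
Longitude square 0; +1 → 1.
Latitude subsquare o = 14; −1 → 13 = n.

MP18an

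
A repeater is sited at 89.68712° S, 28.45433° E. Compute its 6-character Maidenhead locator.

KA40fh

Add 180° to longitude and 90° to latitude: 208.4543, 0.3129.
Field: lon ⌊208.4543/20⌋ = 10 → K; lat ⌊0.3129/10⌋ = 0 → A.
Square: lon ⌊8.4543/2⌋ = 4; lat ⌊0.3129/1⌋ = 0.
Subsquare: lon ⌊0.4543/0.0833333⌋ = 5 → f; lat ⌊0.3129/0.0416667⌋ = 7 → h.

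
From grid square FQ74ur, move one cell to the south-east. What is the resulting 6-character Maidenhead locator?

Longitude subsquare u = 20; +1 → 21 = v.
Latitude subsquare r = 17; −1 → 16 = q.

FQ74vq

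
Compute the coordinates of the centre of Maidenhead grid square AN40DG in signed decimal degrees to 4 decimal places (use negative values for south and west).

Field A=0, N=13: +0·20° lon, +13·10° lat → SW at lon -180°, lat 40°.
Square 4, 0: +4·2° lon, +0·1° lat → SW at lon -172°, lat 40°.
Subsquare d=3, g=6: +3·0.0833333° lon, +6·0.0416667° lat → SW at lon -171.75°, lat 40.25°.
Cell spans 0.0833333° lon × 0.0416667° lat. Centre is SW corner plus half of each.
latitude 40.2708, longitude -171.7083.

40.2708, -171.7083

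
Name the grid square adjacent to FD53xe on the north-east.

FD63af

Longitude subsquare x = 23; +1 → 24, wraps to 0 = a, carry into square.
Longitude square 5; +1 → 6.
Latitude subsquare e = 4; +1 → 5 = f.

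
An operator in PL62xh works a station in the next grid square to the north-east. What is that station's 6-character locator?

Longitude subsquare x = 23; +1 → 24, wraps to 0 = a, carry into square.
Longitude square 6; +1 → 7.
Latitude subsquare h = 7; +1 → 8 = i.

PL72ai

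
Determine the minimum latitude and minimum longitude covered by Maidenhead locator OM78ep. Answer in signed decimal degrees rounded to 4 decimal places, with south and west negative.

38.6250, 114.3333

Field O=14, M=12: +14·20° lon, +12·10° lat → SW at lon 100°, lat 30°.
Square 7, 8: +7·2° lon, +8·1° lat → SW at lon 114°, lat 38°.
Subsquare e=4, p=15: +4·0.0833333° lon, +15·0.0416667° lat → SW at lon 114.333°, lat 38.625°.
latitude 38.6250, longitude 114.3333.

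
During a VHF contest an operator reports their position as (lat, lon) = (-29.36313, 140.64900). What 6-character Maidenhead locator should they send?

QG00hp

Shift to the Maidenhead origin (180°W, 90°S): lon 320.6490, lat 60.6369.
Field: lon ⌊320.6490/20⌋ = 16 → Q; lat ⌊60.6369/10⌋ = 6 → G.
Square: lon ⌊0.6490/2⌋ = 0; lat ⌊0.6369/1⌋ = 0.
Subsquare: lon ⌊0.6490/0.0833333⌋ = 7 → h; lat ⌊0.6369/0.0416667⌋ = 15 → p.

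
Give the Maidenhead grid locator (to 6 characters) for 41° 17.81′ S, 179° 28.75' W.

Shift to the Maidenhead origin (180°W, 90°S): lon 0.5208, lat 48.7032.
Field: lon ⌊0.5208/20⌋ = 0 → A; lat ⌊48.7032/10⌋ = 4 → E.
Square: lon ⌊0.5208/2⌋ = 0; lat ⌊8.7032/1⌋ = 8.
Subsquare: lon ⌊0.5208/0.0833333⌋ = 6 → g; lat ⌊0.7032/0.0416667⌋ = 16 → q.

AE08gq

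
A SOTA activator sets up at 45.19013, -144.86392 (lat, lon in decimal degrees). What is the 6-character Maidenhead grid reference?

Add 180° to longitude and 90° to latitude: 35.1361, 135.1901.
Field (20°×10°, letters A–R): lon ⌊35.1361/20⌋ = 1 → B; lat ⌊135.1901/10⌋ = 13 → N.
Square (2°×1°, digits 0–9): lon ⌊15.1361/2⌋ = 7; lat ⌊5.1901/1⌋ = 5.
Subsquare (5′×2.5′, letters a–x): lon ⌊1.1361/0.0833333⌋ = 13 → n; lat ⌊0.1901/0.0416667⌋ = 4 → e.

BN75ne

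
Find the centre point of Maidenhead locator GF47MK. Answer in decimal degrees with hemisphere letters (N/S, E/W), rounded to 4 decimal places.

32.5625° S, 50.9583° W

Field G=6, F=5: +6·20° lon, +5·10° lat → SW at lon -60°, lat -40°.
Square 4, 7: +4·2° lon, +7·1° lat → SW at lon -52°, lat -33°.
Subsquare m=12, k=10: +12·0.0833333° lon, +10·0.0416667° lat → SW at lon -51°, lat -32.5833°.
Cell spans 0.0833333° lon × 0.0416667° lat. Centre is SW corner plus half of each.
latitude 32.5625° S, longitude 50.9583° W.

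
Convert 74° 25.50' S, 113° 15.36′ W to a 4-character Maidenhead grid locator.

DB35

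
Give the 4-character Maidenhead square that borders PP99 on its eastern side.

Longitude square 9; +1 → 10, wraps to 0, carry into field.
Longitude field P = 15; +1 → 16 = Q.
The latitude characters are unchanged.

QP09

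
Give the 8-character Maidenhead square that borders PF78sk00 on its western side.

Longitude extended square 0; −1 → -1, wraps to 9, carry into subsquare.
Longitude subsquare s = 18; −1 → 17 = r.
The latitude characters are unchanged.

PF78rk90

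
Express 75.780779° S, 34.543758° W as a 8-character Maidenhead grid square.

HB24rf42

Add 180° to longitude and 90° to latitude: 145.45624, 14.21922.
Field: 145.45624/20 → 7 → H, 14.21922/10 → 1 → B; chars HB.
Square: 5.45624/2 → 2, 4.21922/1 → 4; chars 24.
Subsquare: 1.45624/0.0833333 → 17 → r, 0.21922/0.0416667 → 5 → f; chars rf.
Extended square: 0.03958/0.00833333 → 4, 0.01089/0.00416667 → 2; chars 42.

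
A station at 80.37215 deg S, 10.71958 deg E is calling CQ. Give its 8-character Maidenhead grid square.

JA59ip60

Add 180° to longitude and 90° to latitude: 190.71958, 9.62785.
Field (20°×10°, letters A–R): lon ⌊190.71958/20⌋ = 9 → J; lat ⌊9.62785/10⌋ = 0 → A.
Square (2°×1°, digits 0–9): lon ⌊10.71958/2⌋ = 5; lat ⌊9.62785/1⌋ = 9.
Subsquare (5′×2.5′, letters a–x): lon ⌊0.71958/0.0833333⌋ = 8 → i; lat ⌊0.62785/0.0416667⌋ = 15 → p.
Extended square (30″×15″, digits 0–9): lon ⌊0.05291/0.00833333⌋ = 6; lat ⌊0.00285/0.00416667⌋ = 0.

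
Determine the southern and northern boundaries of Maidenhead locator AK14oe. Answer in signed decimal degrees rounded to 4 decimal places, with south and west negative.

14.1667, 14.2083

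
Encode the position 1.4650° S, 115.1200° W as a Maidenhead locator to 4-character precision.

Offset from 180°W / 90°S: lon 64.88°, lat 88.53°.
Field: lon ⌊64.88/20⌋ = 3 → D; lat ⌊88.53/10⌋ = 8 → I.
Square: lon ⌊4.88/2⌋ = 2; lat ⌊8.53/1⌋ = 8.

DI28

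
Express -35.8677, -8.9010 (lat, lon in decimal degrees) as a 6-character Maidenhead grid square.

IF54nd

Add 180° to longitude and 90° to latitude: 171.0990, 54.1323.
Field (20°×10°, letters A–R): lon ⌊171.0990/20⌋ = 8 → I; lat ⌊54.1323/10⌋ = 5 → F.
Square (2°×1°, digits 0–9): lon ⌊11.0990/2⌋ = 5; lat ⌊4.1323/1⌋ = 4.
Subsquare (5′×2.5′, letters a–x): lon ⌊1.0990/0.0833333⌋ = 13 → n; lat ⌊0.1323/0.0416667⌋ = 3 → d.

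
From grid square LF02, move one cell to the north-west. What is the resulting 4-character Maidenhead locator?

Longitude square 0; −1 → -1, wraps to 9, carry into field.
Longitude field L = 11; −1 → 10 = K.
Latitude square 2; +1 → 3.

KF93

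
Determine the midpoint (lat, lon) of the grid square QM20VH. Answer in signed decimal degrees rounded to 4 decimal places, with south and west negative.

30.3125, 145.7917

Field Q=16, M=12: +16·20° lon, +12·10° lat → SW at lon 140°, lat 30°.
Square 2, 0: +2·2° lon, +0·1° lat → SW at lon 144°, lat 30°.
Subsquare v=21, h=7: +21·0.0833333° lon, +7·0.0416667° lat → SW at lon 145.75°, lat 30.2917°.
Cell spans 0.0833333° lon × 0.0416667° lat. Centre is SW corner plus half of each.
latitude 30.3125, longitude 145.7917.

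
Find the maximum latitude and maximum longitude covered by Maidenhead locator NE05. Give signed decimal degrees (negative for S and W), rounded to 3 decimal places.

-44.000, 82.000

Field N=13, E=4: +13·20° lon, +4·10° lat → SW at lon 80°, lat -50°.
Square 0, 5: +0·2° lon, +5·1° lat → SW at lon 80°, lat -45°.
Cell spans 2° lon × 1° lat. NE corner is SW corner plus one full cell.
latitude -44.000, longitude 82.000.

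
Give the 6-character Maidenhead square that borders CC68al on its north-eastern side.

CC68bm

Longitude subsquare a = 0; +1 → 1 = b.
Latitude subsquare l = 11; +1 → 12 = m.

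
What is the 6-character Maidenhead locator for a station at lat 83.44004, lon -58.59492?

GR03qk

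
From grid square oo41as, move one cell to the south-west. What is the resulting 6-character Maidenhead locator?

OO31xr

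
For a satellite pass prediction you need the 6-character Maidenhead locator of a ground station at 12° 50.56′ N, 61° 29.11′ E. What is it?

Offset from 180°W / 90°S: lon 241.4852°, lat 102.8427°.
Field: lon ⌊241.4852/20⌋ = 12 → M; lat ⌊102.8427/10⌋ = 10 → K.
Square: lon ⌊1.4852/2⌋ = 0; lat ⌊2.8427/1⌋ = 2.
Subsquare: lon ⌊1.4852/0.0833333⌋ = 17 → r; lat ⌊0.8427/0.0416667⌋ = 20 → u.

MK02ru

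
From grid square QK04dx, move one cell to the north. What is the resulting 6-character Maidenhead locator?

Latitude subsquare x = 23; +1 → 24, wraps to 0 = a, carry into square.
Latitude square 4; +1 → 5.
The longitude characters are unchanged.

QK05da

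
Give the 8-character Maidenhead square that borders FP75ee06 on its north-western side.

FP75de97

Longitude extended square 0; −1 → -1, wraps to 9, carry into subsquare.
Longitude subsquare e = 4; −1 → 3 = d.
Latitude extended square 6; +1 → 7.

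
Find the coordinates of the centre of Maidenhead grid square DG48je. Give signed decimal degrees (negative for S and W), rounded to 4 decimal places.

-21.8125, -111.2083

Field D=3, G=6: +3·20° lon, +6·10° lat → SW at lon -120°, lat -30°.
Square 4, 8: +4·2° lon, +8·1° lat → SW at lon -112°, lat -22°.
Subsquare j=9, e=4: +9·0.0833333° lon, +4·0.0416667° lat → SW at lon -111.25°, lat -21.8333°.
Cell spans 0.0833333° lon × 0.0416667° lat. Centre is SW corner plus half of each.
latitude -21.8125, longitude -111.2083.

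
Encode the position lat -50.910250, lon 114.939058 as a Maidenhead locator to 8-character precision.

OD79lc21

Offset from 180°W / 90°S: lon 294.93906°, lat 39.08975°.
Field (20°×10°, letters A–R): 294.93906/20 → 14 → O, 39.08975/10 → 3 → D; chars OD.
Square (2°×1°, digits 0–9): 14.93906/2 → 7, 9.08975/1 → 9; chars 79.
Subsquare (5′×2.5′, letters a–x): 0.93906/0.0833333 → 11 → l, 0.08975/0.0416667 → 2 → c; chars lc.
Extended square (30″×15″, digits 0–9): 0.02239/0.00833333 → 2, 0.00642/0.00416667 → 1; chars 21.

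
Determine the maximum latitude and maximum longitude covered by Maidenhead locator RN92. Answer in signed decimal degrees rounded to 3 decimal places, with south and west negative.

Field R=17, N=13: +17·20° lon, +13·10° lat → SW at lon 160°, lat 40°.
Square 9, 2: +9·2° lon, +2·1° lat → SW at lon 178°, lat 42°.
Cell spans 2° lon × 1° lat. NE corner is SW corner plus one full cell.
latitude 43.000, longitude 180.000.

43.000, 180.000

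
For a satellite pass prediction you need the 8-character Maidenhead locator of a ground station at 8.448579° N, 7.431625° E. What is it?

Add 180° to longitude and 90° to latitude: 187.43162, 98.44858.
Field: lon ⌊187.43162/20⌋ = 9 → J; lat ⌊98.44858/10⌋ = 9 → J.
Square: lon ⌊7.43162/2⌋ = 3; lat ⌊8.44858/1⌋ = 8.
Subsquare: lon ⌊1.43162/0.0833333⌋ = 17 → r; lat ⌊0.44858/0.0416667⌋ = 10 → k.
Extended square: lon ⌊0.01496/0.00833333⌋ = 1; lat ⌊0.03191/0.00416667⌋ = 7.

JJ38rk17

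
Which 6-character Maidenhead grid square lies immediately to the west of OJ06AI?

NJ96xi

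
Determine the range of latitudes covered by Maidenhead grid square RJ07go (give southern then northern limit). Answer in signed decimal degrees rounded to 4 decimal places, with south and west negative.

Field R=17, J=9: +17·20° lon, +9·10° lat → SW at lon 160°, lat 0°.
Square 0, 7: +0·2° lon, +7·1° lat → SW at lon 160°, lat 7°.
Subsquare g=6, o=14: +6·0.0833333° lon, +14·0.0416667° lat → SW at lon 160.5°, lat 7.58333°.
Cell spans 0.0833333° lon × 0.0416667° lat.
south 7.5833, north 7.6250.

7.5833, 7.6250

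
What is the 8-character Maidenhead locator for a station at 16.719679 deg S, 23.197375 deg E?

Add 180° to longitude and 90° to latitude: 203.19737, 73.28032.
Field: lon ⌊203.19737/20⌋ = 10 → K; lat ⌊73.28032/10⌋ = 7 → H.
Square: lon ⌊3.19737/2⌋ = 1; lat ⌊3.28032/1⌋ = 3.
Subsquare: lon ⌊1.19737/0.0833333⌋ = 14 → o; lat ⌊0.28032/0.0416667⌋ = 6 → g.
Extended square: lon ⌊0.03071/0.00833333⌋ = 3; lat ⌊0.03032/0.00416667⌋ = 7.

KH13og37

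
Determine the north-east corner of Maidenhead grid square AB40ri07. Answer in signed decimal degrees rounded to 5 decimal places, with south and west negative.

-79.63333, -170.57500

Field A=0, B=1: +0·20° lon, +1·10° lat → SW at lon -180°, lat -80°.
Square 4, 0: +4·2° lon, +0·1° lat → SW at lon -172°, lat -80°.
Subsquare r=17, i=8: +17·0.0833333° lon, +8·0.0416667° lat → SW at lon -170.583°, lat -79.6667°.
Extended square 0, 7: +0·0.00833333° lon, +7·0.00416667° lat → SW at lon -170.583°, lat -79.6375°.
Cell spans 0.00833333° lon × 0.00416667° lat. NE corner is SW corner plus one full cell.
latitude -79.63333, longitude -170.57500.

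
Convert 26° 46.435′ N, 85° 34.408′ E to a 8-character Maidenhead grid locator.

NL26ss85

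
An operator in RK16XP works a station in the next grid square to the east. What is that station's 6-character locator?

RK26ap

Longitude subsquare x = 23; +1 → 24, wraps to 0 = a, carry into square.
Longitude square 1; +1 → 2.
The latitude characters are unchanged.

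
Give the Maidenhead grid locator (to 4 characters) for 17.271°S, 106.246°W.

DH62

Offset from 180°W / 90°S: lon 73.75°, lat 72.73°.
Field: 73.75/20 → 3 → D, 72.73/10 → 7 → H; chars DH.
Square: 13.75/2 → 6, 2.73/1 → 2; chars 62.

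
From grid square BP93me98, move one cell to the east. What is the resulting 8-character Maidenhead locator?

BP93ne08

Longitude extended square 9; +1 → 10, wraps to 0, carry into subsquare.
Longitude subsquare m = 12; +1 → 13 = n.
The latitude characters are unchanged.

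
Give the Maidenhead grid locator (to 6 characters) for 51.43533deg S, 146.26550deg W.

BD68un

Offset from 180°W / 90°S: lon 33.7345°, lat 38.5647°.
Field (20°×10°, letters A–R): 33.7345/20 → 1 → B, 38.5647/10 → 3 → D; chars BD.
Square (2°×1°, digits 0–9): 13.7345/2 → 6, 8.5647/1 → 8; chars 68.
Subsquare (5′×2.5′, letters a–x): 1.7345/0.0833333 → 20 → u, 0.5647/0.0416667 → 13 → n; chars un.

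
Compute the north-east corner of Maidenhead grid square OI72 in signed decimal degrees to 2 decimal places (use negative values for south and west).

-7.00, 116.00

Field O=14, I=8: +14·20° lon, +8·10° lat → SW at lon 100°, lat -10°.
Square 7, 2: +7·2° lon, +2·1° lat → SW at lon 114°, lat -8°.
Cell spans 2° lon × 1° lat. NE corner is SW corner plus one full cell.
latitude -7.00, longitude 116.00.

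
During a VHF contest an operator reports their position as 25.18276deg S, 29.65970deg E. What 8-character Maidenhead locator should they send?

Add 180° to longitude and 90° to latitude: 209.65970, 64.81724.
Field: lon ⌊209.65970/20⌋ = 10 → K; lat ⌊64.81724/10⌋ = 6 → G.
Square: lon ⌊9.65970/2⌋ = 4; lat ⌊4.81724/1⌋ = 4.
Subsquare: lon ⌊1.65970/0.0833333⌋ = 19 → t; lat ⌊0.81724/0.0416667⌋ = 19 → t.
Extended square: lon ⌊0.07637/0.00833333⌋ = 9; lat ⌊0.02557/0.00416667⌋ = 6.

KG44tt96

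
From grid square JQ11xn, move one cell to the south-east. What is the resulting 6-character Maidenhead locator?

Longitude subsquare x = 23; +1 → 24, wraps to 0 = a, carry into square.
Longitude square 1; +1 → 2.
Latitude subsquare n = 13; −1 → 12 = m.

JQ21am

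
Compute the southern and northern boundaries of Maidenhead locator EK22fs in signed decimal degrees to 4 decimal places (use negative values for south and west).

12.7500, 12.7917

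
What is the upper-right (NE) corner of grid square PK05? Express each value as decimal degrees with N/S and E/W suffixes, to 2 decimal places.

16.00° N, 122.00° E

Field P=15, K=10: +15·20° lon, +10·10° lat → SW at lon 120°, lat 10°.
Square 0, 5: +0·2° lon, +5·1° lat → SW at lon 120°, lat 15°.
Cell spans 2° lon × 1° lat. NE corner is SW corner plus one full cell.
latitude 16.00° N, longitude 122.00° E.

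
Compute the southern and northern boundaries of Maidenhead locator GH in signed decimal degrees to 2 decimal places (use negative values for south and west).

-20.00, -10.00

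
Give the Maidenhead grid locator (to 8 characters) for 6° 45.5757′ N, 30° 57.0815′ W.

HJ46ms52

Add 180° to longitude and 90° to latitude: 149.04864, 96.75960.
Field: 149.04864/20 → 7 → H, 96.75960/10 → 9 → J; chars HJ.
Square: 9.04864/2 → 4, 6.75960/1 → 6; chars 46.
Subsquare: 1.04864/0.0833333 → 12 → m, 0.75960/0.0416667 → 18 → s; chars ms.
Extended square: 0.04864/0.00833333 → 5, 0.00960/0.00416667 → 2; chars 52.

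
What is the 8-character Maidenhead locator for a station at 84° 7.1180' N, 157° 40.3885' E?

QR84uc08

Offset from 180°W / 90°S: lon 337.67314°, lat 174.11863°.
Field: 337.67314/20 → 16 → Q, 174.11863/10 → 17 → R; chars QR.
Square: 17.67314/2 → 8, 4.11863/1 → 4; chars 84.
Subsquare: 1.67314/0.0833333 → 20 → u, 0.11863/0.0416667 → 2 → c; chars uc.
Extended square: 0.00647/0.00833333 → 0, 0.03530/0.00416667 → 8; chars 08.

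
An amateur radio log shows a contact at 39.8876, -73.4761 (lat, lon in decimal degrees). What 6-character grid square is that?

FM39gv

Offset from 180°W / 90°S: lon 106.5239°, lat 129.8876°.
Field: 106.5239/20 → 5 → F, 129.8876/10 → 12 → M; chars FM.
Square: 6.5239/2 → 3, 9.8876/1 → 9; chars 39.
Subsquare: 0.5239/0.0833333 → 6 → g, 0.8876/0.0416667 → 21 → v; chars gv.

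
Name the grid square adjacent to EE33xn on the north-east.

EE43ao

Longitude subsquare x = 23; +1 → 24, wraps to 0 = a, carry into square.
Longitude square 3; +1 → 4.
Latitude subsquare n = 13; +1 → 14 = o.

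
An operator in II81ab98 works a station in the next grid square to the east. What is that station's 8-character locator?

Longitude extended square 9; +1 → 10, wraps to 0, carry into subsquare.
Longitude subsquare a = 0; +1 → 1 = b.
The latitude characters are unchanged.

II81bb08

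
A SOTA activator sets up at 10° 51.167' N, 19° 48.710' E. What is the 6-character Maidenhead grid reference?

JK90vu

Shift to the Maidenhead origin (180°W, 90°S): lon 199.8118, lat 100.8528.
Field: 199.8118/20 → 9 → J, 100.8528/10 → 10 → K; chars JK.
Square: 19.8118/2 → 9, 0.8528/1 → 0; chars 90.
Subsquare: 1.8118/0.0833333 → 21 → v, 0.8528/0.0416667 → 20 → u; chars vu.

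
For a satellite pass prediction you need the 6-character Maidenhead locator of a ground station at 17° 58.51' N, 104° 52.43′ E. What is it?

OK27kx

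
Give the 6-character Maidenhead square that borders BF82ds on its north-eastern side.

BF82et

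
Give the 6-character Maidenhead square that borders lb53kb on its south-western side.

LB53ja

Longitude subsquare k = 10; −1 → 9 = j.
Latitude subsquare b = 1; −1 → 0 = a.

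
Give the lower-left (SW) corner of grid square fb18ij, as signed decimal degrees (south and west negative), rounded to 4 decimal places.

-71.6250, -77.3333

Field F=5, B=1: +5·20° lon, +1·10° lat → SW at lon -80°, lat -80°.
Square 1, 8: +1·2° lon, +8·1° lat → SW at lon -78°, lat -72°.
Subsquare i=8, j=9: +8·0.0833333° lon, +9·0.0416667° lat → SW at lon -77.3333°, lat -71.625°.
latitude -71.6250, longitude -77.3333.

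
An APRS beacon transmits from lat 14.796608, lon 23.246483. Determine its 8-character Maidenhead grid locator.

KK14ot91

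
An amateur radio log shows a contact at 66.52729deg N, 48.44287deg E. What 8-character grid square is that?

LP46fm36

Shift to the Maidenhead origin (180°W, 90°S): lon 228.44287, lat 156.52729.
Field: 228.44287/20 → 11 → L, 156.52729/10 → 15 → P; chars LP.
Square: 8.44287/2 → 4, 6.52729/1 → 6; chars 46.
Subsquare: 0.44287/0.0833333 → 5 → f, 0.52729/0.0416667 → 12 → m; chars fm.
Extended square: 0.02620/0.00833333 → 3, 0.02729/0.00416667 → 6; chars 36.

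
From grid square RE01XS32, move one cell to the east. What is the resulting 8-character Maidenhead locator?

RE01xs42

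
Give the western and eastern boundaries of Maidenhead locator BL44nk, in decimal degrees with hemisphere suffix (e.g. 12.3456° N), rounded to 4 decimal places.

150.9167° W, 150.8333° W

Field B=1, L=11: +1·20° lon, +11·10° lat → SW at lon -160°, lat 20°.
Square 4, 4: +4·2° lon, +4·1° lat → SW at lon -152°, lat 24°.
Subsquare n=13, k=10: +13·0.0833333° lon, +10·0.0416667° lat → SW at lon -150.917°, lat 24.4167°.
Cell spans 0.0833333° lon × 0.0416667° lat.
west 150.9167° W, east 150.8333° W.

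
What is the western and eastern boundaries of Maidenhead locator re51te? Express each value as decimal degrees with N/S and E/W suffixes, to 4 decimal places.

Field R=17, E=4: +17·20° lon, +4·10° lat → SW at lon 160°, lat -50°.
Square 5, 1: +5·2° lon, +1·1° lat → SW at lon 170°, lat -49°.
Subsquare t=19, e=4: +19·0.0833333° lon, +4·0.0416667° lat → SW at lon 171.583°, lat -48.8333°.
Cell spans 0.0833333° lon × 0.0416667° lat.
west 171.5833° E, east 171.6667° E.

171.5833° E, 171.6667° E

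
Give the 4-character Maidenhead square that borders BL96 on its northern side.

BL97

Latitude square 6; +1 → 7.
The longitude characters are unchanged.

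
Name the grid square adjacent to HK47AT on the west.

Longitude subsquare a = 0; −1 → -1, wraps to 23 = x, carry into square.
Longitude square 4; −1 → 3.
The latitude characters are unchanged.

HK37xt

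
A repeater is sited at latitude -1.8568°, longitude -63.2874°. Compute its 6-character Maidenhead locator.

FI88id

Offset from 180°W / 90°S: lon 116.7126°, lat 88.1432°.
Field (20°×10°, letters A–R): 116.7126/20 → 5 → F, 88.1432/10 → 8 → I; chars FI.
Square (2°×1°, digits 0–9): 16.7126/2 → 8, 8.1432/1 → 8; chars 88.
Subsquare (5′×2.5′, letters a–x): 0.7126/0.0833333 → 8 → i, 0.1432/0.0416667 → 3 → d; chars id.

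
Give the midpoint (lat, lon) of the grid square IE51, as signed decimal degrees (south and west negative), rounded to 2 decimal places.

Field I=8, E=4: +8·20° lon, +4·10° lat → SW at lon -20°, lat -50°.
Square 5, 1: +5·2° lon, +1·1° lat → SW at lon -10°, lat -49°.
Cell spans 2° lon × 1° lat. Centre is SW corner plus half of each.
latitude -48.50, longitude -9.00.

-48.50, -9.00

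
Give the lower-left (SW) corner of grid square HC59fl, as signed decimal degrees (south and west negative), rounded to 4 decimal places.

-60.5417, -29.5833

Field H=7, C=2: +7·20° lon, +2·10° lat → SW at lon -40°, lat -70°.
Square 5, 9: +5·2° lon, +9·1° lat → SW at lon -30°, lat -61°.
Subsquare f=5, l=11: +5·0.0833333° lon, +11·0.0416667° lat → SW at lon -29.5833°, lat -60.5417°.
latitude -60.5417, longitude -29.5833.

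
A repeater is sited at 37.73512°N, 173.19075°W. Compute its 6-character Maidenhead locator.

Shift to the Maidenhead origin (180°W, 90°S): lon 6.8092, lat 127.7351.
Field: 6.8092/20 → 0 → A, 127.7351/10 → 12 → M; chars AM.
Square: 6.8092/2 → 3, 7.7351/1 → 7; chars 37.
Subsquare: 0.8092/0.0833333 → 9 → j, 0.7351/0.0416667 → 17 → r; chars jr.

AM37jr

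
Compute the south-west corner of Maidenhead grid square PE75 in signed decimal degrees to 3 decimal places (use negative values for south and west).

-45.000, 134.000

Field P=15, E=4: +15·20° lon, +4·10° lat → SW at lon 120°, lat -50°.
Square 7, 5: +7·2° lon, +5·1° lat → SW at lon 134°, lat -45°.
latitude -45.000, longitude 134.000.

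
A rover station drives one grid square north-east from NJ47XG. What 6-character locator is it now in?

NJ57ah

Longitude subsquare x = 23; +1 → 24, wraps to 0 = a, carry into square.
Longitude square 4; +1 → 5.
Latitude subsquare g = 6; +1 → 7 = h.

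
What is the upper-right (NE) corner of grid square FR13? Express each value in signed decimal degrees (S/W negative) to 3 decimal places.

Field F=5, R=17: +5·20° lon, +17·10° lat → SW at lon -80°, lat 80°.
Square 1, 3: +1·2° lon, +3·1° lat → SW at lon -78°, lat 83°.
Cell spans 2° lon × 1° lat. NE corner is SW corner plus one full cell.
latitude 84.000, longitude -76.000.

84.000, -76.000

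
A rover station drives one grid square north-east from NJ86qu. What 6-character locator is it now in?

NJ86rv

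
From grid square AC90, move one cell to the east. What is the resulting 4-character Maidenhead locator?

BC00

Longitude square 9; +1 → 10, wraps to 0, carry into field.
Longitude field A = 0; +1 → 1 = B.
The latitude characters are unchanged.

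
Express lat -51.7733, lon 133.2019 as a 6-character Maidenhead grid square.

PD68of

Add 180° to longitude and 90° to latitude: 313.2019, 38.2267.
Field: lon ⌊313.2019/20⌋ = 15 → P; lat ⌊38.2267/10⌋ = 3 → D.
Square: lon ⌊13.2019/2⌋ = 6; lat ⌊8.2267/1⌋ = 8.
Subsquare: lon ⌊1.2019/0.0833333⌋ = 14 → o; lat ⌊0.2267/0.0416667⌋ = 5 → f.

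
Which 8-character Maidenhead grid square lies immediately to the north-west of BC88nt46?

Longitude extended square 4; −1 → 3.
Latitude extended square 6; +1 → 7.

BC88nt37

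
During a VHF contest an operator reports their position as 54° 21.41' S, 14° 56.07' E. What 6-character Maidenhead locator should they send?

JD75lp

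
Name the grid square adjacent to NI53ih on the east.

Longitude subsquare i = 8; +1 → 9 = j.
The latitude characters are unchanged.

NI53jh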